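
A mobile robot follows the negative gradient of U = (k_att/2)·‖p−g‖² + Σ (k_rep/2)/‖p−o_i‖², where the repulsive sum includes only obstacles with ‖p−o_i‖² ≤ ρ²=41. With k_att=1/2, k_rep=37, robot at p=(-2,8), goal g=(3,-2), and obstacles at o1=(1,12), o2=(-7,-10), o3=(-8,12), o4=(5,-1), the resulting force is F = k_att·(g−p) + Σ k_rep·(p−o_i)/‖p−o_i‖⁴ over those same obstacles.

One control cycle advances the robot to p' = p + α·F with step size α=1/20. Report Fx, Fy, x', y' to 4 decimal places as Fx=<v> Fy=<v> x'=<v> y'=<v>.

Fx=2.3224 Fy=-5.2368 x'=-1.8839 y'=7.7382

F_att = 1/2·(g−p) = 1/2·(5,-10) = (2.5000,-5.0000)
o1: d²=25 ≤ ρ²=41; F_rep = 37·(-3,-4)/25² = (-0.1776,-0.2368)
o2: d²=349 > ρ²=41 → inactive
o3: d²=52 > ρ²=41 → inactive
o4: d²=130 > ρ²=41 → inactive
F = F_att + ΣF_rep = (2.3224,-5.2368)
p' = p + 1/20·F = (-1.8839,7.7382)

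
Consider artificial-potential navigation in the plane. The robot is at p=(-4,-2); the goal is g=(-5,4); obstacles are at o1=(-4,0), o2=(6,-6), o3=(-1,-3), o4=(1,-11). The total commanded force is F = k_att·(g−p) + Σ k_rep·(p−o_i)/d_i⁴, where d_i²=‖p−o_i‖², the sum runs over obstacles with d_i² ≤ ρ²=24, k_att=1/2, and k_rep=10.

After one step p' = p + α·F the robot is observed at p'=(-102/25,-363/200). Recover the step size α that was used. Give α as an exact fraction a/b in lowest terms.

F_att = 1/2·(g−p) = 1/2·(-1,6) = (-0.5000,3.0000)
o1: d²=4 ≤ ρ²=24; F_rep = 10·(0,-2)/4² = (0.0000,-1.2500)
o2: d²=116 > ρ²=24 → inactive
o3: d²=10 ≤ ρ²=24; F_rep = 10·(-3,1)/10² = (-0.3000,0.1000)
o4: d²=106 > ρ²=24 → inactive
F = F_att + ΣF_rep = (-0.8000,1.8500)
Δp = p'−p = (-0.0800,0.1850); α = Δx/Fx = (-2/25) / (-4/5) = 1/10
check: Δy/Fy = (37/200) / (37/20) = 1/10 ✓

α = 1/10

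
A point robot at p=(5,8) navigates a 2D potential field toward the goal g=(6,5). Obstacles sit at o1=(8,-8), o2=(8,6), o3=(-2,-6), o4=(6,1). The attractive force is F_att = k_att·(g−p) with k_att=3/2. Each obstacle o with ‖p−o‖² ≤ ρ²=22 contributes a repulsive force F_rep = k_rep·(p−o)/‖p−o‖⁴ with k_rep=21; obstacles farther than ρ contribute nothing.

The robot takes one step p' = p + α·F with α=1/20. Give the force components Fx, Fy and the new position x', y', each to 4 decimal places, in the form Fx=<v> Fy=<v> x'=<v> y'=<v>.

F_att = 3/2·(g−p) = 3/2·(1,-3) = (1.5000,-4.5000)
o1: d²=265 > ρ²=22 → inactive
o2: d²=13 ≤ ρ²=22; F_rep = 21·(-3,2)/13² = (-0.3728,0.2485)
o3: d²=245 > ρ²=22 → inactive
o4: d²=50 > ρ²=22 → inactive
F = F_att + ΣF_rep = (1.1272,-4.2515)
p' = p + 1/20·F = (5.0564,7.7874)

Fx=1.1272 Fy=-4.2515 x'=5.0564 y'=7.7874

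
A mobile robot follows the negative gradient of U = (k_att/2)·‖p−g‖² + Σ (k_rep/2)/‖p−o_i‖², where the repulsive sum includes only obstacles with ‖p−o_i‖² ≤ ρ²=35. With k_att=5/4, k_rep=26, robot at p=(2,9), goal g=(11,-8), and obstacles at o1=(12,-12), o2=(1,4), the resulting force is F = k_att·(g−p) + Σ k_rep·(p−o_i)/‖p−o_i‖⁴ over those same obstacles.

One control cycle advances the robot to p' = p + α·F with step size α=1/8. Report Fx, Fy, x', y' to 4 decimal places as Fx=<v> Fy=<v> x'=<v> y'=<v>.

Fx=11.2885 Fy=-21.0577 x'=3.4111 y'=6.3678

F_att = 5/4·(g−p) = 5/4·(9,-17) = (11.2500,-21.2500)
o1: d²=541 > ρ²=35 → inactive
o2: d²=26 ≤ ρ²=35; F_rep = 26·(1,5)/26² = (0.0385,0.1923)
F = F_att + ΣF_rep = (11.2885,-21.0577)
p' = p + 1/8·F = (3.4111,6.3678)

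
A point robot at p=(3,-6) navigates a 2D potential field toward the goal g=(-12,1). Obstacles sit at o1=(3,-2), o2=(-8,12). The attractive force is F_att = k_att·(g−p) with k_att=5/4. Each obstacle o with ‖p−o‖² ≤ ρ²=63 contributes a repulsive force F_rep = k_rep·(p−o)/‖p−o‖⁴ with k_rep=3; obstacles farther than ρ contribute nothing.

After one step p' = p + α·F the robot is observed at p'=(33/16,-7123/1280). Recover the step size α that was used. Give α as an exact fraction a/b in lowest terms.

F_att = 5/4·(g−p) = 5/4·(-15,7) = (-18.7500,8.7500)
o1: d²=16 ≤ ρ²=63; F_rep = 3·(0,-4)/16² = (0.0000,-0.0469)
o2: d²=445 > ρ²=63 → inactive
F = F_att + ΣF_rep = (-18.7500,8.7031)
Δp = p'−p = (-0.9375,0.4352); α = Δx/Fx = (-15/16) / (-75/4) = 1/20
check: Δy/Fy = (557/1280) / (557/64) = 1/20 ✓

α = 1/20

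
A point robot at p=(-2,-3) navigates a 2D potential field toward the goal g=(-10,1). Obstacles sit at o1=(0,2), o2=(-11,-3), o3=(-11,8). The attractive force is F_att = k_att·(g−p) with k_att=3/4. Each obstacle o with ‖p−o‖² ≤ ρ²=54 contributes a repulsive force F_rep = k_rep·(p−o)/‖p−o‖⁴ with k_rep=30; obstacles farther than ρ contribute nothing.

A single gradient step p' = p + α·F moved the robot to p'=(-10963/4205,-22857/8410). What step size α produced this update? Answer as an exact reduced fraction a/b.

F_att = 3/4·(g−p) = 3/4·(-8,4) = (-6.0000,3.0000)
o1: d²=29 ≤ ρ²=54; F_rep = 30·(-2,-5)/29² = (-0.0713,-0.1784)
o2: d²=81 > ρ²=54 → inactive
o3: d²=202 > ρ²=54 → inactive
F = F_att + ΣF_rep = (-6.0713,2.8216)
Δp = p'−p = (-0.6071,0.2822); α = Δx/Fx = (-2553/4205) / (-5106/841) = 1/10
check: Δy/Fy = (2373/8410) / (2373/841) = 1/10 ✓

α = 1/10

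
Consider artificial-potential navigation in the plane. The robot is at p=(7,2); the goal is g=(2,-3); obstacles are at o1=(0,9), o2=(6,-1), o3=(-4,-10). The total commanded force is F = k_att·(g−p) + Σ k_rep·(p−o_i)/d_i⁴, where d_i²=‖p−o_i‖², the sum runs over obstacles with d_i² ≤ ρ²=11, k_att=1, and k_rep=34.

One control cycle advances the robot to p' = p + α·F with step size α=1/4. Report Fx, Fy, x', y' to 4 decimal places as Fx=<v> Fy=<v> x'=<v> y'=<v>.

Fx=-4.6600 Fy=-3.9800 x'=5.8350 y'=1.0050

F_att = 1·(g−p) = 1·(-5,-5) = (-5.0000,-5.0000)
o1: d²=98 > ρ²=11 → inactive
o2: d²=10 ≤ ρ²=11; F_rep = 34·(1,3)/10² = (0.3400,1.0200)
o3: d²=265 > ρ²=11 → inactive
F = F_att + ΣF_rep = (-4.6600,-3.9800)
p' = p + 1/4·F = (5.8350,1.0050)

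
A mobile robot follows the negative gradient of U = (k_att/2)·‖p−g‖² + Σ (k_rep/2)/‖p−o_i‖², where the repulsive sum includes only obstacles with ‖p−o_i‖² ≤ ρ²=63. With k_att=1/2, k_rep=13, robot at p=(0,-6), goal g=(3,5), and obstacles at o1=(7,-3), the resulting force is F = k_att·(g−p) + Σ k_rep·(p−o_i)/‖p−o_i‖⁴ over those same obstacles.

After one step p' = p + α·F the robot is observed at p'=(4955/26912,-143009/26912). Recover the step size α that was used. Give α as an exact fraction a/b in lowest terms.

α = 1/8

F_att = 1/2·(g−p) = 1/2·(3,11) = (1.5000,5.5000)
o1: d²=58 ≤ ρ²=63; F_rep = 13·(-7,-3)/58² = (-0.0271,-0.0116)
F = F_att + ΣF_rep = (1.4729,5.4884)
Δp = p'−p = (0.1841,0.6861); α = Δx/Fx = (4955/26912) / (4955/3364) = 1/8
check: Δy/Fy = (18463/26912) / (18463/3364) = 1/8 ✓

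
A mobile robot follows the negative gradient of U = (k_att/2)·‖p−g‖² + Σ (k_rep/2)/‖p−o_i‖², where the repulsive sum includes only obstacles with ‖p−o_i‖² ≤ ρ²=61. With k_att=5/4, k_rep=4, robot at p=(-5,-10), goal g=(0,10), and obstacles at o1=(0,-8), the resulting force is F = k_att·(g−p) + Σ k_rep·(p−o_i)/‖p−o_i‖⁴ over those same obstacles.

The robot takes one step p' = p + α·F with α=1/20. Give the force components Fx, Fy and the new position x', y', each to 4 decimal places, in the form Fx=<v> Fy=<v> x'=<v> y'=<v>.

Fx=6.2262 Fy=24.9905 x'=-4.6887 y'=-8.7505

F_att = 5/4·(g−p) = 5/4·(5,20) = (6.2500,25.0000)
o1: d²=29 ≤ ρ²=61; F_rep = 4·(-5,-2)/29² = (-0.0238,-0.0095)
F = F_att + ΣF_rep = (6.2262,24.9905)
p' = p + 1/20·F = (-4.6887,-8.7505)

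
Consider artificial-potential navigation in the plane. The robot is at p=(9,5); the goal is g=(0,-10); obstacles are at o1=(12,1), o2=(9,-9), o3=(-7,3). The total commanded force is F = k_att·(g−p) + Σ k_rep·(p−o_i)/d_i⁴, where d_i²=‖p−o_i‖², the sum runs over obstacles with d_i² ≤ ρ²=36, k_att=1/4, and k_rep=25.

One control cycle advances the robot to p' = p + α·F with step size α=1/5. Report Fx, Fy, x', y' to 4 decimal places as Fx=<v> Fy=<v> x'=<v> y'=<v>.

F_att = 1/4·(g−p) = 1/4·(-9,-15) = (-2.2500,-3.7500)
o1: d²=25 ≤ ρ²=36; F_rep = 25·(-3,4)/25² = (-0.1200,0.1600)
o2: d²=196 > ρ²=36 → inactive
o3: d²=260 > ρ²=36 → inactive
F = F_att + ΣF_rep = (-2.3700,-3.5900)
p' = p + 1/5·F = (8.5260,4.2820)

Fx=-2.3700 Fy=-3.5900 x'=8.5260 y'=4.2820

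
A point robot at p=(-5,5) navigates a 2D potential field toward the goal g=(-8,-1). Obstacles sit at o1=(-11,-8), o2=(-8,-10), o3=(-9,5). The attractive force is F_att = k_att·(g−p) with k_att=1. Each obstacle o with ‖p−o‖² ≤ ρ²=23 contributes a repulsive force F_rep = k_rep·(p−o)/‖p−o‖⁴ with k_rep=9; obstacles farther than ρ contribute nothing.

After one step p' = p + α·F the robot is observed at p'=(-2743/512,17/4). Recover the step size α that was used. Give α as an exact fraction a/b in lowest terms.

F_att = 1·(g−p) = 1·(-3,-6) = (-3.0000,-6.0000)
o1: d²=205 > ρ²=23 → inactive
o2: d²=234 > ρ²=23 → inactive
o3: d²=16 ≤ ρ²=23; F_rep = 9·(4,0)/16² = (0.1406,0.0000)
F = F_att + ΣF_rep = (-2.8594,-6.0000)
Δp = p'−p = (-0.3574,-0.7500); α = Δx/Fx = (-183/512) / (-183/64) = 1/8
check: Δy/Fy = (-3/4) / (-6) = 1/8 ✓

α = 1/8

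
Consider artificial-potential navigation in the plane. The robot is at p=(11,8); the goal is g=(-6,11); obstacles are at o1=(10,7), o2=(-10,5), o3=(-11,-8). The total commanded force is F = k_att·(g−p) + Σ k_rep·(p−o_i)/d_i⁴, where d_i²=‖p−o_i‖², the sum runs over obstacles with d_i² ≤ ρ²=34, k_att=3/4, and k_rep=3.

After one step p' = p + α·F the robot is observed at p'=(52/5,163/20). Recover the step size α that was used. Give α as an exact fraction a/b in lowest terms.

α = 1/20

F_att = 3/4·(g−p) = 3/4·(-17,3) = (-12.7500,2.2500)
o1: d²=2 ≤ ρ²=34; F_rep = 3·(1,1)/2² = (0.7500,0.7500)
o2: d²=450 > ρ²=34 → inactive
o3: d²=740 > ρ²=34 → inactive
F = F_att + ΣF_rep = (-12.0000,3.0000)
Δp = p'−p = (-0.6000,0.1500); α = Δx/Fx = (-3/5) / (-12) = 1/20
check: Δy/Fy = (3/20) / (3) = 1/20 ✓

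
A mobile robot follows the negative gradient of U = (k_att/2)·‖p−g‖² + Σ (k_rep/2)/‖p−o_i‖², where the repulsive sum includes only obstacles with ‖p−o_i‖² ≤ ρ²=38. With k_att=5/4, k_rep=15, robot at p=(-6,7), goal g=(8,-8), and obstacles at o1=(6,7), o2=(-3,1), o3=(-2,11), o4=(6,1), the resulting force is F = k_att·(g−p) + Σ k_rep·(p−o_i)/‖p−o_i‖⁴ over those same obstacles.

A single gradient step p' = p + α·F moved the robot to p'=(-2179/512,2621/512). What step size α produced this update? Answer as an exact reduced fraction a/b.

F_att = 5/4·(g−p) = 5/4·(14,-15) = (17.5000,-18.7500)
o1: d²=144 > ρ²=38 → inactive
o2: d²=45 > ρ²=38 → inactive
o3: d²=32 ≤ ρ²=38; F_rep = 15·(-4,-4)/32² = (-0.0586,-0.0586)
o4: d²=180 > ρ²=38 → inactive
F = F_att + ΣF_rep = (17.4414,-18.8086)
Δp = p'−p = (1.7441,-1.8809); α = Δx/Fx = (893/512) / (4465/256) = 1/10
check: Δy/Fy = (-963/512) / (-4815/256) = 1/10 ✓

α = 1/10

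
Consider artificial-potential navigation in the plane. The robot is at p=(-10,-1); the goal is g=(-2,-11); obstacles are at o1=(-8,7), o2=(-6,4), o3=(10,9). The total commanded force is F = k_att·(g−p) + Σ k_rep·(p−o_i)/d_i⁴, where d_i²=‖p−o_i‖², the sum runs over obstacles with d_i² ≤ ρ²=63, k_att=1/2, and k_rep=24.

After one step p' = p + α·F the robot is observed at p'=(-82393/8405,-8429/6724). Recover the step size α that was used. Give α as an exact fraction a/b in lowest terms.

α = 1/20

F_att = 1/2·(g−p) = 1/2·(8,-10) = (4.0000,-5.0000)
o1: d²=68 > ρ²=63 → inactive
o2: d²=41 ≤ ρ²=63; F_rep = 24·(-4,-5)/41² = (-0.0571,-0.0714)
o3: d²=500 > ρ²=63 → inactive
F = F_att + ΣF_rep = (3.9429,-5.0714)
Δp = p'−p = (0.1971,-0.2536); α = Δx/Fx = (1657/8405) / (6628/1681) = 1/20
check: Δy/Fy = (-1705/6724) / (-8525/1681) = 1/20 ✓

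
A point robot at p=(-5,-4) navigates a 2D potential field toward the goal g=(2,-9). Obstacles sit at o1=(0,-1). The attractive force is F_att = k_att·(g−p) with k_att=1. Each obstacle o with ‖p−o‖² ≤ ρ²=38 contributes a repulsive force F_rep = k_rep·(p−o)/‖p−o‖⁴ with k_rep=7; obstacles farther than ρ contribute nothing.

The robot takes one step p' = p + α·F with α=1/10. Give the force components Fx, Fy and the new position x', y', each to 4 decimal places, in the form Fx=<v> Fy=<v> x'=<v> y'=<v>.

Fx=6.9697 Fy=-5.0182 x'=-4.3030 y'=-4.5018

F_att = 1·(g−p) = 1·(7,-5) = (7.0000,-5.0000)
o1: d²=34 ≤ ρ²=38; F_rep = 7·(-5,-3)/34² = (-0.0303,-0.0182)
F = F_att + ΣF_rep = (6.9697,-5.0182)
p' = p + 1/10·F = (-4.3030,-4.5018)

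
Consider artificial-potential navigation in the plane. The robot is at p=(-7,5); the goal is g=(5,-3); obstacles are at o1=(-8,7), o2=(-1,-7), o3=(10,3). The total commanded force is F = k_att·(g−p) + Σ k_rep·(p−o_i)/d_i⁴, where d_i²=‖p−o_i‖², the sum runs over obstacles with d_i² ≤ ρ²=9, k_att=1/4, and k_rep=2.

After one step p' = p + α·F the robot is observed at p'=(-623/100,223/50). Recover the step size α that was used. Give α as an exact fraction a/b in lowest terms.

α = 1/4

F_att = 1/4·(g−p) = 1/4·(12,-8) = (3.0000,-2.0000)
o1: d²=5 ≤ ρ²=9; F_rep = 2·(1,-2)/5² = (0.0800,-0.1600)
o2: d²=180 > ρ²=9 → inactive
o3: d²=293 > ρ²=9 → inactive
F = F_att + ΣF_rep = (3.0800,-2.1600)
Δp = p'−p = (0.7700,-0.5400); α = Δx/Fx = (77/100) / (77/25) = 1/4
check: Δy/Fy = (-27/50) / (-54/25) = 1/4 ✓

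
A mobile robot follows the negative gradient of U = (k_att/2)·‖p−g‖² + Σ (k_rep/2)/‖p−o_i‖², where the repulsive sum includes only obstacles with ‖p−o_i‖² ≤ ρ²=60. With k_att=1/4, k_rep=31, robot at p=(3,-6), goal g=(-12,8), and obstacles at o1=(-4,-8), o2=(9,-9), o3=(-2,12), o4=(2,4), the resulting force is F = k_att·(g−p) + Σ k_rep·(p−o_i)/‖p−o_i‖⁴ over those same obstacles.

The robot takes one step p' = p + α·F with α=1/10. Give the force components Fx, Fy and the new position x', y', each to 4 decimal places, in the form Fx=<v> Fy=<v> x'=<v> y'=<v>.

F_att = 1/4·(g−p) = 1/4·(-15,14) = (-3.7500,3.5000)
o1: d²=53 ≤ ρ²=60; F_rep = 31·(7,2)/53² = (0.0773,0.0221)
o2: d²=45 ≤ ρ²=60; F_rep = 31·(-6,3)/45² = (-0.0919,0.0459)
o3: d²=349 > ρ²=60 → inactive
o4: d²=101 > ρ²=60 → inactive
F = F_att + ΣF_rep = (-3.7646,3.5680)
p' = p + 1/10·F = (2.6235,-5.6432)

Fx=-3.7646 Fy=3.5680 x'=2.6235 y'=-5.6432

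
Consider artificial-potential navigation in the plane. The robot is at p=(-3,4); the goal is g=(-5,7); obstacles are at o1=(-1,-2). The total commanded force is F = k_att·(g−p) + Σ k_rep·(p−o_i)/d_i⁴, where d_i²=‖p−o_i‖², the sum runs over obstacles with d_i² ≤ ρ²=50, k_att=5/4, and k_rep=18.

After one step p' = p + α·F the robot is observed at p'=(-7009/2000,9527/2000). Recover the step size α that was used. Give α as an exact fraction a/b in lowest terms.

F_att = 5/4·(g−p) = 5/4·(-2,3) = (-2.5000,3.7500)
o1: d²=40 ≤ ρ²=50; F_rep = 18·(-2,6)/40² = (-0.0225,0.0675)
F = F_att + ΣF_rep = (-2.5225,3.8175)
Δp = p'−p = (-0.5045,0.7635); α = Δx/Fx = (-1009/2000) / (-1009/400) = 1/5
check: Δy/Fy = (1527/2000) / (1527/400) = 1/5 ✓

α = 1/5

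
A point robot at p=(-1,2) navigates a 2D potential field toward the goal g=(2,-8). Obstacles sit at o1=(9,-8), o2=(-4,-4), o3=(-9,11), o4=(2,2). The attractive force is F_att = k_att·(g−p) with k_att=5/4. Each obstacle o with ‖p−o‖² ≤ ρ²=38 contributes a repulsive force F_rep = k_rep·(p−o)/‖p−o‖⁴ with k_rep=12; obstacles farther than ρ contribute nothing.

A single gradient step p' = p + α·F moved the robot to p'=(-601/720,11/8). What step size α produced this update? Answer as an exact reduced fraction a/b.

α = 1/20

F_att = 5/4·(g−p) = 5/4·(3,-10) = (3.7500,-12.5000)
o1: d²=200 > ρ²=38 → inactive
o2: d²=45 > ρ²=38 → inactive
o3: d²=145 > ρ²=38 → inactive
o4: d²=9 ≤ ρ²=38; F_rep = 12·(-3,0)/9² = (-0.4444,0.0000)
F = F_att + ΣF_rep = (3.3056,-12.5000)
Δp = p'−p = (0.1653,-0.6250); α = Δx/Fx = (119/720) / (119/36) = 1/20
check: Δy/Fy = (-5/8) / (-25/2) = 1/20 ✓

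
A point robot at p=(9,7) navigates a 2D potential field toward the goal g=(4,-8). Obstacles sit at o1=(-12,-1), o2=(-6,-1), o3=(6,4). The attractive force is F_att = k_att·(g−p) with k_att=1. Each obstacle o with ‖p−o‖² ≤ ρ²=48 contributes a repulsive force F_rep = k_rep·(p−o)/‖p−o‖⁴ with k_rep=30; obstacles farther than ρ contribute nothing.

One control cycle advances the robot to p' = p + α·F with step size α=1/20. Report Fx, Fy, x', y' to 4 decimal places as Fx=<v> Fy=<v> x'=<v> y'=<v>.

F_att = 1·(g−p) = 1·(-5,-15) = (-5.0000,-15.0000)
o1: d²=505 > ρ²=48 → inactive
o2: d²=289 > ρ²=48 → inactive
o3: d²=18 ≤ ρ²=48; F_rep = 30·(3,3)/18² = (0.2778,0.2778)
F = F_att + ΣF_rep = (-4.7222,-14.7222)
p' = p + 1/20·F = (8.7639,6.2639)

Fx=-4.7222 Fy=-14.7222 x'=8.7639 y'=6.2639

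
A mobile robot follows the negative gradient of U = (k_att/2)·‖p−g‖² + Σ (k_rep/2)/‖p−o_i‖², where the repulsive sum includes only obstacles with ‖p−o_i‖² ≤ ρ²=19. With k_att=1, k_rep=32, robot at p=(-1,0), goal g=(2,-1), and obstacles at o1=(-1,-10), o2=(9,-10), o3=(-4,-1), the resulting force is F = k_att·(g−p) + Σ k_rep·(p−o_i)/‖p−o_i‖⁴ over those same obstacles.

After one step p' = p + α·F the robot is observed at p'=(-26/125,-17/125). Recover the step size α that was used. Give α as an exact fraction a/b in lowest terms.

F_att = 1·(g−p) = 1·(3,-1) = (3.0000,-1.0000)
o1: d²=100 > ρ²=19 → inactive
o2: d²=200 > ρ²=19 → inactive
o3: d²=10 ≤ ρ²=19; F_rep = 32·(3,1)/10² = (0.9600,0.3200)
F = F_att + ΣF_rep = (3.9600,-0.6800)
Δp = p'−p = (0.7920,-0.1360); α = Δx/Fx = (99/125) / (99/25) = 1/5
check: Δy/Fy = (-17/125) / (-17/25) = 1/5 ✓

α = 1/5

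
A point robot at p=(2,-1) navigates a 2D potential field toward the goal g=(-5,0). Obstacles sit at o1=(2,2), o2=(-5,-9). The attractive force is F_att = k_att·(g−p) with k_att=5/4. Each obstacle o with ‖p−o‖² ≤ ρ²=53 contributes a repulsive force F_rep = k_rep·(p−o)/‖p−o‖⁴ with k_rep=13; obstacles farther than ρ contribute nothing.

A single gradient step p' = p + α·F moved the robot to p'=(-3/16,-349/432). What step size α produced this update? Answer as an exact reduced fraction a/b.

α = 1/4

F_att = 5/4·(g−p) = 5/4·(-7,1) = (-8.7500,1.2500)
o1: d²=9 ≤ ρ²=53; F_rep = 13·(0,-3)/9² = (0.0000,-0.4815)
o2: d²=113 > ρ²=53 → inactive
F = F_att + ΣF_rep = (-8.7500,0.7685)
Δp = p'−p = (-2.1875,0.1921); α = Δx/Fx = (-35/16) / (-35/4) = 1/4
check: Δy/Fy = (83/432) / (83/108) = 1/4 ✓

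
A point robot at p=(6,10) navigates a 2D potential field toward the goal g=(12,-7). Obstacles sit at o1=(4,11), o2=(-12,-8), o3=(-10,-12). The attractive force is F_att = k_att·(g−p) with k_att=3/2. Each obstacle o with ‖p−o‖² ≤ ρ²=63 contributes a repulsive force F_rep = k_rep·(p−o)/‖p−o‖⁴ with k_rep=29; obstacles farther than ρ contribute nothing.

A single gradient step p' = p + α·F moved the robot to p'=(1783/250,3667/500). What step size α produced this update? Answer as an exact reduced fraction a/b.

α = 1/10

F_att = 3/2·(g−p) = 3/2·(6,-17) = (9.0000,-25.5000)
o1: d²=5 ≤ ρ²=63; F_rep = 29·(2,-1)/5² = (2.3200,-1.1600)
o2: d²=648 > ρ²=63 → inactive
o3: d²=740 > ρ²=63 → inactive
F = F_att + ΣF_rep = (11.3200,-26.6600)
Δp = p'−p = (1.1320,-2.6660); α = Δx/Fx = (283/250) / (283/25) = 1/10
check: Δy/Fy = (-1333/500) / (-1333/50) = 1/10 ✓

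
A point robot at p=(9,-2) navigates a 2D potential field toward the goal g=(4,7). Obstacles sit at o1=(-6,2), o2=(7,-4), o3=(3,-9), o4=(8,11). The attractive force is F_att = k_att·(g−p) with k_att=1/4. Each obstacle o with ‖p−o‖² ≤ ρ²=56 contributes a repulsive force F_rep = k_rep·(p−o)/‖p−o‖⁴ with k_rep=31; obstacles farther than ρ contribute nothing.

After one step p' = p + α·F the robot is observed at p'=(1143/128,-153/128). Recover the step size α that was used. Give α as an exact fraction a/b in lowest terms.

α = 1/4

F_att = 1/4·(g−p) = 1/4·(-5,9) = (-1.2500,2.2500)
o1: d²=241 > ρ²=56 → inactive
o2: d²=8 ≤ ρ²=56; F_rep = 31·(2,2)/8² = (0.9688,0.9688)
o3: d²=85 > ρ²=56 → inactive
o4: d²=170 > ρ²=56 → inactive
F = F_att + ΣF_rep = (-0.2812,3.2188)
Δp = p'−p = (-0.0703,0.8047); α = Δx/Fx = (-9/128) / (-9/32) = 1/4
check: Δy/Fy = (103/128) / (103/32) = 1/4 ✓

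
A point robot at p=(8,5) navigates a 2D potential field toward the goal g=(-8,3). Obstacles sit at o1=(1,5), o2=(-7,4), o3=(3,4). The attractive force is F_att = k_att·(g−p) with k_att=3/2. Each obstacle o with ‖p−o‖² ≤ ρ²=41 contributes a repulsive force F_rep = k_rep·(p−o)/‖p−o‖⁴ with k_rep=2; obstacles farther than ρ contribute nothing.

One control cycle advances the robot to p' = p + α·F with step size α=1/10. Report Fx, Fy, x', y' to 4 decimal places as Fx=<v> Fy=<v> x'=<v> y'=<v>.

Fx=-23.9852 Fy=-2.9970 x'=5.6015 y'=4.7003

F_att = 3/2·(g−p) = 3/2·(-16,-2) = (-24.0000,-3.0000)
o1: d²=49 > ρ²=41 → inactive
o2: d²=226 > ρ²=41 → inactive
o3: d²=26 ≤ ρ²=41; F_rep = 2·(5,1)/26² = (0.0148,0.0030)
F = F_att + ΣF_rep = (-23.9852,-2.9970)
p' = p + 1/10·F = (5.6015,4.7003)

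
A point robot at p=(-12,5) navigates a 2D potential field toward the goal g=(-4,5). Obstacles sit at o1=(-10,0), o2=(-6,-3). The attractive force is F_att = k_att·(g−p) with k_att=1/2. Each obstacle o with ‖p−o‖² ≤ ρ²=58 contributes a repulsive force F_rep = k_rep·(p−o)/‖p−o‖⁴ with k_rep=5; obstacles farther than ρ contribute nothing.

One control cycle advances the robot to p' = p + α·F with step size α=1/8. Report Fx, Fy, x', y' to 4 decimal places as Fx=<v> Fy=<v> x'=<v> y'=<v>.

F_att = 1/2·(g−p) = 1/2·(8,0) = (4.0000,0.0000)
o1: d²=29 ≤ ρ²=58; F_rep = 5·(-2,5)/29² = (-0.0119,0.0297)
o2: d²=100 > ρ²=58 → inactive
F = F_att + ΣF_rep = (3.9881,0.0297)
p' = p + 1/8·F = (-11.5015,5.0037)

Fx=3.9881 Fy=0.0297 x'=-11.5015 y'=5.0037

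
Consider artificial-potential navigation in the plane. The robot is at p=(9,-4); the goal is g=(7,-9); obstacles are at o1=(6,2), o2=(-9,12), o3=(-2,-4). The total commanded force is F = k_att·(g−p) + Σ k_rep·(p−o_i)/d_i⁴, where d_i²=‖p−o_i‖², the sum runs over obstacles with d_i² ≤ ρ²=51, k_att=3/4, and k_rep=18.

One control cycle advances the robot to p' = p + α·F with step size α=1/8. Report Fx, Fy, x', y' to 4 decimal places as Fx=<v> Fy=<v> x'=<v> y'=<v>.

Fx=-1.4733 Fy=-3.8033 x'=8.8158 y'=-4.4754

F_att = 3/4·(g−p) = 3/4·(-2,-5) = (-1.5000,-3.7500)
o1: d²=45 ≤ ρ²=51; F_rep = 18·(3,-6)/45² = (0.0267,-0.0533)
o2: d²=580 > ρ²=51 → inactive
o3: d²=121 > ρ²=51 → inactive
F = F_att + ΣF_rep = (-1.4733,-3.8033)
p' = p + 1/8·F = (8.8158,-4.4754)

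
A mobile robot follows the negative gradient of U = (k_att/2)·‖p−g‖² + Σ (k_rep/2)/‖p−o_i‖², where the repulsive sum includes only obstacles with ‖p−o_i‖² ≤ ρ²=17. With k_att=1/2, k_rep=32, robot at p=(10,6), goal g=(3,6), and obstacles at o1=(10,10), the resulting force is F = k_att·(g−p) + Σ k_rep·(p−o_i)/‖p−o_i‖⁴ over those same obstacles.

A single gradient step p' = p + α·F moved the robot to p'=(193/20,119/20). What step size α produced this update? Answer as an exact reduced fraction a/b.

α = 1/10

F_att = 1/2·(g−p) = 1/2·(-7,0) = (-3.5000,0.0000)
o1: d²=16 ≤ ρ²=17; F_rep = 32·(0,-4)/16² = (0.0000,-0.5000)
F = F_att + ΣF_rep = (-3.5000,-0.5000)
Δp = p'−p = (-0.3500,-0.0500); α = Δx/Fx = (-7/20) / (-7/2) = 1/10
check: Δy/Fy = (-1/20) / (-1/2) = 1/10 ✓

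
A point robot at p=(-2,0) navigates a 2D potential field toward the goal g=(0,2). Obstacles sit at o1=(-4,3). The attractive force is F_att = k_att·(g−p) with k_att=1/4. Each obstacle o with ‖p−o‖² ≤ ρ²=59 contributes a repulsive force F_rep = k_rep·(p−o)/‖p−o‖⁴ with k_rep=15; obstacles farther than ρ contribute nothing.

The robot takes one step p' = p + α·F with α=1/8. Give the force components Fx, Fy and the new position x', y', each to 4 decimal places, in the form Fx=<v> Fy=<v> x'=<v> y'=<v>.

Fx=0.6775 Fy=0.2337 x'=-1.9153 y'=0.0292

F_att = 1/4·(g−p) = 1/4·(2,2) = (0.5000,0.5000)
o1: d²=13 ≤ ρ²=59; F_rep = 15·(2,-3)/13² = (0.1775,-0.2663)
F = F_att + ΣF_rep = (0.6775,0.2337)
p' = p + 1/8·F = (-1.9153,0.0292)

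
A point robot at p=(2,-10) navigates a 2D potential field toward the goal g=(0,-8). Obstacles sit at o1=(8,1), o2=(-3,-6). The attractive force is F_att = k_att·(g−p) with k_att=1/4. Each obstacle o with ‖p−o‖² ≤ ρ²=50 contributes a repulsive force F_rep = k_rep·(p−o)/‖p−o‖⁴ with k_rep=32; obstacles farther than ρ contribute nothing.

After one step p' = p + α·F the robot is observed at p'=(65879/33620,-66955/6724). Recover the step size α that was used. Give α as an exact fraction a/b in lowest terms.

α = 1/10

F_att = 1/4·(g−p) = 1/4·(-2,2) = (-0.5000,0.5000)
o1: d²=157 > ρ²=50 → inactive
o2: d²=41 ≤ ρ²=50; F_rep = 32·(5,-4)/41² = (0.0952,-0.0761)
F = F_att + ΣF_rep = (-0.4048,0.4239)
Δp = p'−p = (-0.0405,0.0424); α = Δx/Fx = (-1361/33620) / (-1361/3362) = 1/10
check: Δy/Fy = (285/6724) / (1425/3362) = 1/10 ✓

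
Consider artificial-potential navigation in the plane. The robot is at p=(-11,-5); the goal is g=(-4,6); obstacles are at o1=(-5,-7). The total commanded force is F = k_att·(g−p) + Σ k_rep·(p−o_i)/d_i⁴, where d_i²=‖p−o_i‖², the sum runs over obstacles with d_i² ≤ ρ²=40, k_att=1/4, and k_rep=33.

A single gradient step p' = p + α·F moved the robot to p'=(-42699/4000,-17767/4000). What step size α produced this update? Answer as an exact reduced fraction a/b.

F_att = 1/4·(g−p) = 1/4·(7,11) = (1.7500,2.7500)
o1: d²=40 ≤ ρ²=40; F_rep = 33·(-6,2)/40² = (-0.1237,0.0413)
F = F_att + ΣF_rep = (1.6262,2.7912)
Δp = p'−p = (0.3252,0.5583); α = Δx/Fx = (1301/4000) / (1301/800) = 1/5
check: Δy/Fy = (2233/4000) / (2233/800) = 1/5 ✓

α = 1/5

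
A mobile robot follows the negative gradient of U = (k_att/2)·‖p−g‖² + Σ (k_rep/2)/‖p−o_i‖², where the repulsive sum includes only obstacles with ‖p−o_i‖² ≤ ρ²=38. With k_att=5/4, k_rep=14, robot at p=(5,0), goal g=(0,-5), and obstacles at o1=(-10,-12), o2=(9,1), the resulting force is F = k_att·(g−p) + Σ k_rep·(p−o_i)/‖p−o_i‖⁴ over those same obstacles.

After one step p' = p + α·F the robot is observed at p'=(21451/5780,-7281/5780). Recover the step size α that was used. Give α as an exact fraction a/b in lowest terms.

F_att = 5/4·(g−p) = 5/4·(-5,-5) = (-6.2500,-6.2500)
o1: d²=369 > ρ²=38 → inactive
o2: d²=17 ≤ ρ²=38; F_rep = 14·(-4,-1)/17² = (-0.1938,-0.0484)
F = F_att + ΣF_rep = (-6.4438,-6.2984)
Δp = p'−p = (-1.2888,-1.2597); α = Δx/Fx = (-7449/5780) / (-7449/1156) = 1/5
check: Δy/Fy = (-7281/5780) / (-7281/1156) = 1/5 ✓

α = 1/5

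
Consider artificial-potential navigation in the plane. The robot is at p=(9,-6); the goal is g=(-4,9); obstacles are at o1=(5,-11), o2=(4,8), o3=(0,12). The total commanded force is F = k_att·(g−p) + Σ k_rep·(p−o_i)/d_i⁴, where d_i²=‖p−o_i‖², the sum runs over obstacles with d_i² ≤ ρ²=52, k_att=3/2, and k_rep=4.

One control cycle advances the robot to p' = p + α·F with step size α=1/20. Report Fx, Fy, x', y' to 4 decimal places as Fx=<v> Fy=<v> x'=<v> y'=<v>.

Fx=-19.4905 Fy=22.5119 x'=8.0255 y'=-4.8744

F_att = 3/2·(g−p) = 3/2·(-13,15) = (-19.5000,22.5000)
o1: d²=41 ≤ ρ²=52; F_rep = 4·(4,5)/41² = (0.0095,0.0119)
o2: d²=221 > ρ²=52 → inactive
o3: d²=405 > ρ²=52 → inactive
F = F_att + ΣF_rep = (-19.4905,22.5119)
p' = p + 1/20·F = (8.0255,-4.8744)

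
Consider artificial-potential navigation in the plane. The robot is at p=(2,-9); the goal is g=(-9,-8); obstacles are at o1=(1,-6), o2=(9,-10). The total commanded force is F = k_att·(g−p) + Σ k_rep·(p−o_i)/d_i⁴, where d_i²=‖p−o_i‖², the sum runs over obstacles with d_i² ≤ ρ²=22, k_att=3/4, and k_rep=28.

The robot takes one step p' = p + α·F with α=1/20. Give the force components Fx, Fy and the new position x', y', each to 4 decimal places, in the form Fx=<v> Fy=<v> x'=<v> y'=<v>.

Fx=-7.9700 Fy=-0.0900 x'=1.6015 y'=-9.0045

F_att = 3/4·(g−p) = 3/4·(-11,1) = (-8.2500,0.7500)
o1: d²=10 ≤ ρ²=22; F_rep = 28·(1,-3)/10² = (0.2800,-0.8400)
o2: d²=50 > ρ²=22 → inactive
F = F_att + ΣF_rep = (-7.9700,-0.0900)
p' = p + 1/20·F = (1.6015,-9.0045)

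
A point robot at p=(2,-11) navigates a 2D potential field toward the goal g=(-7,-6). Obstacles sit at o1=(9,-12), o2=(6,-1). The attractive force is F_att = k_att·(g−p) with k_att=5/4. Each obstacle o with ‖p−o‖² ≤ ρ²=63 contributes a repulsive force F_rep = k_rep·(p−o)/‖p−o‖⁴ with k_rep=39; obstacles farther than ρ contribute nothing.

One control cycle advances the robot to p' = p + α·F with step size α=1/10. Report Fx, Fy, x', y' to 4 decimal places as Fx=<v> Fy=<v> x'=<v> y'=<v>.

Fx=-11.3592 Fy=6.2656 x'=0.8641 y'=-10.3734

F_att = 5/4·(g−p) = 5/4·(-9,5) = (-11.2500,6.2500)
o1: d²=50 ≤ ρ²=63; F_rep = 39·(-7,1)/50² = (-0.1092,0.0156)
o2: d²=116 > ρ²=63 → inactive
F = F_att + ΣF_rep = (-11.3592,6.2656)
p' = p + 1/10·F = (0.8641,-10.3734)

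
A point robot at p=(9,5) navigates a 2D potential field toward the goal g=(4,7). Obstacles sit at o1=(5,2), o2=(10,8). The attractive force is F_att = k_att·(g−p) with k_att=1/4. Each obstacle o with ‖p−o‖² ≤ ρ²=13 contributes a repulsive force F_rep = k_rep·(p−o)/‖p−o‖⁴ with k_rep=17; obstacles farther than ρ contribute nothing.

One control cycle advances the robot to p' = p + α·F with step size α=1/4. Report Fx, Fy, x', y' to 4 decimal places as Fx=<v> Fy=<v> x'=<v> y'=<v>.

Fx=-1.4200 Fy=-0.0100 x'=8.6450 y'=4.9975

F_att = 1/4·(g−p) = 1/4·(-5,2) = (-1.2500,0.5000)
o1: d²=25 > ρ²=13 → inactive
o2: d²=10 ≤ ρ²=13; F_rep = 17·(-1,-3)/10² = (-0.1700,-0.5100)
F = F_att + ΣF_rep = (-1.4200,-0.0100)
p' = p + 1/4·F = (8.6450,4.9975)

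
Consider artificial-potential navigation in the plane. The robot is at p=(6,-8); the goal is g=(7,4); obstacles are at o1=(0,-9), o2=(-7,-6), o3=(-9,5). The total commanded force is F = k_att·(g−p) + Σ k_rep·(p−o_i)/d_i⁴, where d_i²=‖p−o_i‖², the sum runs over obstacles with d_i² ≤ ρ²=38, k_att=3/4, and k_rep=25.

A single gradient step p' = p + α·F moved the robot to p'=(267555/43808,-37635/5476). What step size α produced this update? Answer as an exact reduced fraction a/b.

α = 1/8

F_att = 3/4·(g−p) = 3/4·(1,12) = (0.7500,9.0000)
o1: d²=37 ≤ ρ²=38; F_rep = 25·(6,1)/37² = (0.1096,0.0183)
o2: d²=173 > ρ²=38 → inactive
o3: d²=394 > ρ²=38 → inactive
F = F_att + ΣF_rep = (0.8596,9.0183)
Δp = p'−p = (0.1074,1.1273); α = Δx/Fx = (4707/43808) / (4707/5476) = 1/8
check: Δy/Fy = (6173/5476) / (12346/1369) = 1/8 ✓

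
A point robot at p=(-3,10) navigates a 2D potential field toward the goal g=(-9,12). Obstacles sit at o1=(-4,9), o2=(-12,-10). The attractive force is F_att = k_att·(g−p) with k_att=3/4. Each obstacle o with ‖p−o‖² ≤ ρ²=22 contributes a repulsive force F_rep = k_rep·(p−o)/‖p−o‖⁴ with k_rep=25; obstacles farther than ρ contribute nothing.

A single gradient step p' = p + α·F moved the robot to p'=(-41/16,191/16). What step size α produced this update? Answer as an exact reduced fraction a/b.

α = 1/4

F_att = 3/4·(g−p) = 3/4·(-6,2) = (-4.5000,1.5000)
o1: d²=2 ≤ ρ²=22; F_rep = 25·(1,1)/2² = (6.2500,6.2500)
o2: d²=481 > ρ²=22 → inactive
F = F_att + ΣF_rep = (1.7500,7.7500)
Δp = p'−p = (0.4375,1.9375); α = Δx/Fx = (7/16) / (7/4) = 1/4
check: Δy/Fy = (31/16) / (31/4) = 1/4 ✓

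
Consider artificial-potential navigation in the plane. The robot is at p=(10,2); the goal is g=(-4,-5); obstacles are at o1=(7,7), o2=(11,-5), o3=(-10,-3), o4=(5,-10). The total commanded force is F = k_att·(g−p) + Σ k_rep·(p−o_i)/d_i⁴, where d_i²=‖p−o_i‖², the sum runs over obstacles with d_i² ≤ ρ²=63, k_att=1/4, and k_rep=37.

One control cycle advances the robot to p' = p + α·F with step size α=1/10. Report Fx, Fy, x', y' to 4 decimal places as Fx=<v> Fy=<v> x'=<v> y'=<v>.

Fx=-3.4188 Fy=-1.8064 x'=9.6581 y'=1.8194

F_att = 1/4·(g−p) = 1/4·(-14,-7) = (-3.5000,-1.7500)
o1: d²=34 ≤ ρ²=63; F_rep = 37·(3,-5)/34² = (0.0960,-0.1600)
o2: d²=50 ≤ ρ²=63; F_rep = 37·(-1,7)/50² = (-0.0148,0.1036)
o3: d²=425 > ρ²=63 → inactive
o4: d²=169 > ρ²=63 → inactive
F = F_att + ΣF_rep = (-3.4188,-1.8064)
p' = p + 1/10·F = (9.6581,1.8194)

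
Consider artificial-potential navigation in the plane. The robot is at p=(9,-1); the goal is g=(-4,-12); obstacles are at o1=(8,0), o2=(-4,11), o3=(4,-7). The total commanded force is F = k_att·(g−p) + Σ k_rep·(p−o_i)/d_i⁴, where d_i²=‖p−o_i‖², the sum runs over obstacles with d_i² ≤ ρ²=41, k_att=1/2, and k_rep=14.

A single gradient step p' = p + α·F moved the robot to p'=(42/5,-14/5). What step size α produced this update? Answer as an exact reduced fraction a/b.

F_att = 1/2·(g−p) = 1/2·(-13,-11) = (-6.5000,-5.5000)
o1: d²=2 ≤ ρ²=41; F_rep = 14·(1,-1)/2² = (3.5000,-3.5000)
o2: d²=313 > ρ²=41 → inactive
o3: d²=61 > ρ²=41 → inactive
F = F_att + ΣF_rep = (-3.0000,-9.0000)
Δp = p'−p = (-0.6000,-1.8000); α = Δx/Fx = (-3/5) / (-3) = 1/5
check: Δy/Fy = (-9/5) / (-9) = 1/5 ✓

α = 1/5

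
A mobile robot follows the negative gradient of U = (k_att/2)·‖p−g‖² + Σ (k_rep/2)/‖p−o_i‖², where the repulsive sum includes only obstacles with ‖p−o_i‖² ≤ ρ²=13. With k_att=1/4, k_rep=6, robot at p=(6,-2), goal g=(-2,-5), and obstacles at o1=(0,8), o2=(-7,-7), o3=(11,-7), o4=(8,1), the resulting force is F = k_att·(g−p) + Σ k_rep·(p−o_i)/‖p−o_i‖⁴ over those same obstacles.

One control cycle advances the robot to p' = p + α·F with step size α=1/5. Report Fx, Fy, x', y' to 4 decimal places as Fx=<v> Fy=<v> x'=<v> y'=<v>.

F_att = 1/4·(g−p) = 1/4·(-8,-3) = (-2.0000,-0.7500)
o1: d²=136 > ρ²=13 → inactive
o2: d²=194 > ρ²=13 → inactive
o3: d²=50 > ρ²=13 → inactive
o4: d²=13 ≤ ρ²=13; F_rep = 6·(-2,-3)/13² = (-0.0710,-0.1065)
F = F_att + ΣF_rep = (-2.0710,-0.8565)
p' = p + 1/5·F = (5.5858,-2.1713)

Fx=-2.0710 Fy=-0.8565 x'=5.5858 y'=-2.1713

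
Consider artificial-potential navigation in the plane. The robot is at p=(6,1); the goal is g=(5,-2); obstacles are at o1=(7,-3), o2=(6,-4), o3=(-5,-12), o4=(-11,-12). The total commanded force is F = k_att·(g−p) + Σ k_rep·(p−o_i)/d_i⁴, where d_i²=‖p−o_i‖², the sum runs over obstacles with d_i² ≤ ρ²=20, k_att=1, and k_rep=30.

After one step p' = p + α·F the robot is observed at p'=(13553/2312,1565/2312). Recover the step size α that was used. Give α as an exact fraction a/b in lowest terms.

α = 1/8

F_att = 1·(g−p) = 1·(-1,-3) = (-1.0000,-3.0000)
o1: d²=17 ≤ ρ²=20; F_rep = 30·(-1,4)/17² = (-0.1038,0.4152)
o2: d²=25 > ρ²=20 → inactive
o3: d²=290 > ρ²=20 → inactive
o4: d²=458 > ρ²=20 → inactive
F = F_att + ΣF_rep = (-1.1038,-2.5848)
Δp = p'−p = (-0.1380,-0.3231); α = Δx/Fx = (-319/2312) / (-319/289) = 1/8
check: Δy/Fy = (-747/2312) / (-747/289) = 1/8 ✓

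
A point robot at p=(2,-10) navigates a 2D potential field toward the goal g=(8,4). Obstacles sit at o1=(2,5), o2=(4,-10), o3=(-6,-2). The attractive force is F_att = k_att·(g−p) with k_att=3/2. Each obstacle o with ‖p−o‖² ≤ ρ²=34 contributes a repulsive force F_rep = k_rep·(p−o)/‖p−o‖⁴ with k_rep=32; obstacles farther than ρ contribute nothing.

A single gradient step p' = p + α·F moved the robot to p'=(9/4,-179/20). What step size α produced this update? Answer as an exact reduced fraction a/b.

α = 1/20

F_att = 3/2·(g−p) = 3/2·(6,14) = (9.0000,21.0000)
o1: d²=225 > ρ²=34 → inactive
o2: d²=4 ≤ ρ²=34; F_rep = 32·(-2,0)/4² = (-4.0000,0.0000)
o3: d²=128 > ρ²=34 → inactive
F = F_att + ΣF_rep = (5.0000,21.0000)
Δp = p'−p = (0.2500,1.0500); α = Δx/Fx = (1/4) / (5) = 1/20
check: Δy/Fy = (21/20) / (21) = 1/20 ✓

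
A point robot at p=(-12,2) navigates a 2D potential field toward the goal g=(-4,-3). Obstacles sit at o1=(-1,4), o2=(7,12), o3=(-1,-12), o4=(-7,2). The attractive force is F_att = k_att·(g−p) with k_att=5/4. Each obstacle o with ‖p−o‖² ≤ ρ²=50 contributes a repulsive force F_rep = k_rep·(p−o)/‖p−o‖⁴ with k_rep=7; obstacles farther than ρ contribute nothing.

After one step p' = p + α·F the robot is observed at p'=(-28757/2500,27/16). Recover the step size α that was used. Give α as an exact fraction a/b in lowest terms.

α = 1/20

F_att = 5/4·(g−p) = 5/4·(8,-5) = (10.0000,-6.2500)
o1: d²=125 > ρ²=50 → inactive
o2: d²=461 > ρ²=50 → inactive
o3: d²=317 > ρ²=50 → inactive
o4: d²=25 ≤ ρ²=50; F_rep = 7·(-5,0)/25² = (-0.0560,0.0000)
F = F_att + ΣF_rep = (9.9440,-6.2500)
Δp = p'−p = (0.4972,-0.3125); α = Δx/Fx = (1243/2500) / (1243/125) = 1/20
check: Δy/Fy = (-5/16) / (-25/4) = 1/20 ✓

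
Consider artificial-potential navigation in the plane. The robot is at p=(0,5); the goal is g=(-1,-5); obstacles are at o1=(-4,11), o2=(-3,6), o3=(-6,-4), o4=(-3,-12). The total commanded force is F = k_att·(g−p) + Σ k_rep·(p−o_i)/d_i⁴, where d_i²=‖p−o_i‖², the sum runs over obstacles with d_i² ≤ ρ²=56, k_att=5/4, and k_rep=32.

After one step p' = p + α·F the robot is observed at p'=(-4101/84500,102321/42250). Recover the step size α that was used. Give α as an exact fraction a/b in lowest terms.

α = 1/5

F_att = 5/4·(g−p) = 5/4·(-1,-10) = (-1.2500,-12.5000)
o1: d²=52 ≤ ρ²=56; F_rep = 32·(4,-6)/52² = (0.0473,-0.0710)
o2: d²=10 ≤ ρ²=56; F_rep = 32·(3,-1)/10² = (0.9600,-0.3200)
o3: d²=117 > ρ²=56 → inactive
o4: d²=298 > ρ²=56 → inactive
F = F_att + ΣF_rep = (-0.2427,-12.8910)
Δp = p'−p = (-0.0485,-2.5782); α = Δx/Fx = (-4101/84500) / (-4101/16900) = 1/5
check: Δy/Fy = (-108929/42250) / (-108929/8450) = 1/5 ✓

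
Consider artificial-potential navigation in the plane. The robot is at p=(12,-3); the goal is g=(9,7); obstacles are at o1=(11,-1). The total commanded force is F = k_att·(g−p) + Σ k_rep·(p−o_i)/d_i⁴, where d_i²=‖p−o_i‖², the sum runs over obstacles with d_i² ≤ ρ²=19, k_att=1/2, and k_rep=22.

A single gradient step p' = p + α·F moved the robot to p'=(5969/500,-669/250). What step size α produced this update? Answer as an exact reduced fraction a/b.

F_att = 1/2·(g−p) = 1/2·(-3,10) = (-1.5000,5.0000)
o1: d²=5 ≤ ρ²=19; F_rep = 22·(1,-2)/5² = (0.8800,-1.7600)
F = F_att + ΣF_rep = (-0.6200,3.2400)
Δp = p'−p = (-0.0620,0.3240); α = Δx/Fx = (-31/500) / (-31/50) = 1/10
check: Δy/Fy = (81/250) / (81/25) = 1/10 ✓

α = 1/10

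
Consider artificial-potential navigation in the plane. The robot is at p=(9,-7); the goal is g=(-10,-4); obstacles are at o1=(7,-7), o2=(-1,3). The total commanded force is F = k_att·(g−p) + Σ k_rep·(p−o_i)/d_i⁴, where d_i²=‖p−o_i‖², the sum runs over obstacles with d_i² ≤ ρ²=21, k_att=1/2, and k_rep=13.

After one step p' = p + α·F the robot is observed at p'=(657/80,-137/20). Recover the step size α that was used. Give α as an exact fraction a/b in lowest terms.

F_att = 1/2·(g−p) = 1/2·(-19,3) = (-9.5000,1.5000)
o1: d²=4 ≤ ρ²=21; F_rep = 13·(2,0)/4² = (1.6250,0.0000)
o2: d²=200 > ρ²=21 → inactive
F = F_att + ΣF_rep = (-7.8750,1.5000)
Δp = p'−p = (-0.7875,0.1500); α = Δx/Fx = (-63/80) / (-63/8) = 1/10
check: Δy/Fy = (3/20) / (3/2) = 1/10 ✓

α = 1/10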